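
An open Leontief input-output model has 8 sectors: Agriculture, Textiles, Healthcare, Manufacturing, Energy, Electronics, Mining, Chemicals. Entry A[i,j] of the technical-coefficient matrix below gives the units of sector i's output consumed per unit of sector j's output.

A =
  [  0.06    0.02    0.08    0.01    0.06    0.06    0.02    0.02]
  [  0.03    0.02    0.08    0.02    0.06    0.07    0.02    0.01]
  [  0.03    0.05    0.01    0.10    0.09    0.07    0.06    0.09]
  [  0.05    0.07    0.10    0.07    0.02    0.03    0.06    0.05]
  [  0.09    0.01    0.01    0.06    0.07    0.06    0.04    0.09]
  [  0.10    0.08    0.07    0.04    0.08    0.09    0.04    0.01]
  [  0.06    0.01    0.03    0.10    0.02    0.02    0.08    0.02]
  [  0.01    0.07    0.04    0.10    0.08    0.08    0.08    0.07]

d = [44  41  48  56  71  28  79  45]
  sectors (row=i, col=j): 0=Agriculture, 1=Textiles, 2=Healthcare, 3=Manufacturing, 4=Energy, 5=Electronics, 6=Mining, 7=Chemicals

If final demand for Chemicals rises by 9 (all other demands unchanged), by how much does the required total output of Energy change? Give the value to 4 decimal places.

Form M = I − A:
  [  0.94   -0.02   -0.08   -0.01   -0.06   -0.06   -0.02   -0.02]
  [ -0.03    0.98   -0.08   -0.02   -0.06   -0.07   -0.02   -0.01]
  [ -0.03   -0.05    0.99   -0.10   -0.09   -0.07   -0.06   -0.09]
  [ -0.05   -0.07   -0.10    0.93   -0.02   -0.03   -0.06   -0.05]
  [ -0.09   -0.01   -0.01   -0.06    0.93   -0.06   -0.04   -0.09]
  [ -0.10   -0.08   -0.07   -0.04   -0.08    0.91   -0.04   -0.01]
  [ -0.06   -0.01   -0.03   -0.10   -0.02   -0.02    0.92   -0.02]
  [ -0.01   -0.07   -0.04   -0.10   -0.08   -0.08   -0.08    0.93]
Leontief inverse L = M⁻¹:
  [  1.0944    0.0439    0.1078    0.0451    0.0984    0.0971    0.0474    0.0485]
  [  0.0633    1.0437    0.1063    0.0543    0.0961    0.1051    0.0465    0.0372]
  [  0.0794    0.0885    1.0580    0.1562    0.1405    0.1216    0.1056    0.1306]
  [  0.0892    0.1032    0.1414    1.1212    0.0663    0.0758    0.1002    0.0864]
  [  0.1330    0.0426    0.0510    0.1061    1.1153    0.1057    0.0780    0.1247]
  [  0.1523    0.1144    0.1171    0.0882    0.1347    1.1445    0.0789    0.0476]
  [  0.0919    0.0341    0.0637    0.1382    0.0493    0.0498    1.1111    0.0451]
  [  0.0620    0.1104    0.0898    0.1605    0.1332    0.1342    0.1284    1.1122]
Total output x = L · d:
  x_0 = 1.0944·44 + 0.0439·41 + 0.1078·48 + 0.0451·56 + 0.0984·71 + 0.0971·28 + 0.0474·79 + 0.0485·45 = 73.2869
  x_1 = 0.0633·44 + 1.0437·41 + 0.1063·48 + 0.0543·56 + 0.0961·71 + 0.1051·28 + 0.0465·79 + 0.0372·45 = 68.8316
  x_2 = 0.0794·44 + 0.0885·41 + 1.0580·48 + 0.1562·56 + 0.1405·71 + 0.1216·28 + 0.1056·79 + 0.1306·45 = 94.2592
  x_3 = 0.0892·44 + 0.1032·41 + 0.1414·48 + 1.1212·56 + 0.0663·71 + 0.0758·28 + 0.1002·79 + 0.0864·45 = 96.3646
  x_4 = 0.1330·44 + 0.0426·41 + 0.0510·48 + 0.1061·56 + 1.1153·71 + 0.1057·28 + 0.0780·79 + 0.1247·45 = 109.9122
  x_5 = 0.1523·44 + 0.1144·41 + 0.1171·48 + 0.0882·56 + 0.1347·71 + 1.1445·28 + 0.0789·79 + 0.0476·45 = 71.9320
  x_6 = 0.0919·44 + 0.0341·41 + 0.0637·48 + 0.1382·56 + 0.0493·71 + 0.0498·28 + 1.1111·79 + 0.0451·45 = 110.9411
  x_7 = 0.0620·44 + 0.1104·41 + 0.0898·48 + 0.1605·56 + 0.1332·71 + 0.1342·28 + 0.1284·79 + 1.1122·45 = 93.9578
Δx_4 = L[4,7] · Δd_7 = 0.1247 · 9 = 1.1224

1.1224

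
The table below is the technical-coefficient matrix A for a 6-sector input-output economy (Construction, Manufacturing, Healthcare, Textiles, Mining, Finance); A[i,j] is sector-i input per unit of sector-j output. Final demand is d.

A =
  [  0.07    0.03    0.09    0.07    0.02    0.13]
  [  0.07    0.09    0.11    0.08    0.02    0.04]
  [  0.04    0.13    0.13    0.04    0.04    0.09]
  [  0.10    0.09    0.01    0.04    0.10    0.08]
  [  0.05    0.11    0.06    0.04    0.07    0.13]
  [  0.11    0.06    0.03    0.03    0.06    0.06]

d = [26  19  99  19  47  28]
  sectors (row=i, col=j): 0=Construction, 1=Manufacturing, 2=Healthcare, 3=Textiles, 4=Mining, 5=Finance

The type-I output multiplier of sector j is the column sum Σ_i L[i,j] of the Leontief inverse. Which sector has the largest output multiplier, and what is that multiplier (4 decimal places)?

Finance (1.8935)

Form M = I − A:
  [  0.93   -0.03   -0.09   -0.07   -0.02   -0.13]
  [ -0.07    0.91   -0.11   -0.08   -0.02   -0.04]
  [ -0.04   -0.13    0.87   -0.04   -0.04   -0.09]
  [ -0.10   -0.09   -0.01    0.96   -0.10   -0.08]
  [ -0.05   -0.11   -0.06   -0.04    0.93   -0.13]
  [ -0.11   -0.06   -0.03   -0.03   -0.06    0.94]
Leontief inverse L = M⁻¹:
  [  1.1241    0.0862    0.1387    0.1031    0.0553    0.1888]
  [  0.1210    1.1512    0.1665    0.1170    0.0535    0.0990]
  [  0.0978    0.2017    1.1966    0.0818    0.0767    0.1542]
  [  0.1537    0.1460    0.0610    1.0777    0.1342    0.1436]
  [  0.1092    0.1749    0.1174    0.0796    1.1075    0.1937]
  [  0.1543    0.1058    0.0745    0.0616    0.0873    1.1141]
Total output x = L · d:
  x_0 = 1.1241·26 + 0.0862·19 + 0.1387·99 + 0.1031·19 + 0.0553·47 + 0.1888·28 = 54.4401
  x_1 = 0.1210·26 + 1.1512·19 + 0.1665·99 + 0.1170·19 + 0.0535·47 + 0.0990·28 = 49.0156
  x_2 = 0.0978·26 + 0.2017·19 + 1.1966·99 + 0.0818·19 + 0.0767·47 + 0.1542·28 = 134.3136
  x_3 = 0.1537·26 + 0.1460·19 + 0.0610·99 + 1.0777·19 + 0.1342·47 + 0.1436·28 = 43.6095
  x_4 = 0.1092·26 + 0.1749·19 + 0.1174·99 + 0.0796·19 + 1.1075·47 + 0.1937·28 = 76.7736
  x_5 = 0.1543·26 + 0.1058·19 + 0.0745·99 + 0.0616·19 + 0.0873·47 + 1.1141·28 = 49.8654
Output multipliers (column sums of L):
  Construction: 1.7601
  Manufacturing: 1.8659
  Healthcare: 1.7546
  Textiles: 1.5209
  Mining: 1.5144
  Finance: 1.8935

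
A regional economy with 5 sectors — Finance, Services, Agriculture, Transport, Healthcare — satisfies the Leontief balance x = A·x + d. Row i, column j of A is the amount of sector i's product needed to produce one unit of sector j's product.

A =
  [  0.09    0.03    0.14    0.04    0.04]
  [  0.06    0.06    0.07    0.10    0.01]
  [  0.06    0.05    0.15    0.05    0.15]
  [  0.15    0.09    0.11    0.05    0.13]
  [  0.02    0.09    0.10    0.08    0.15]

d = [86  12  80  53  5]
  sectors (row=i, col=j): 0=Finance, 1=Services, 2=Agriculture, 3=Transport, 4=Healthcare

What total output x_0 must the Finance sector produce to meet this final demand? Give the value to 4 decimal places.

Form M = I − A:
  [  0.91   -0.03   -0.14   -0.04   -0.04]
  [ -0.06    0.94   -0.07   -0.10   -0.01]
  [ -0.06   -0.05    0.85   -0.05   -0.15]
  [ -0.15   -0.09   -0.11    0.95   -0.13]
  [ -0.02   -0.09   -0.10   -0.08    0.85]
Leontief inverse L = M⁻¹:
  [  1.1317    0.0645    0.2135    0.0744    0.1031]
  [  0.1037    1.0925    0.1312    0.1314    0.0610]
  [  0.1108    0.1026    1.2447    0.1013    0.2416]
  [  0.2110    0.1451    0.2157    1.1066    0.2189]
  [  0.0705    0.1429    0.1857    0.1317    1.2344]
Total output x = L · d:
  x_0 = 1.1317·86 + 0.0645·12 + 0.2135·80 + 0.0744·53 + 0.1031·5 = 119.6364
  x_1 = 0.1037·86 + 1.0925·12 + 0.1312·80 + 0.1314·53 + 0.0610·5 = 39.7965
  x_2 = 0.1108·86 + 0.1026·12 + 1.2447·80 + 0.1013·53 + 0.2416·5 = 116.9175
  x_3 = 0.2110·86 + 0.1451·12 + 0.2157·80 + 1.1066·53 + 0.2189·5 = 96.8843
  x_4 = 0.0705·86 + 0.1429·12 + 0.1857·80 + 0.1317·53 + 1.2344·5 = 35.7846

119.6364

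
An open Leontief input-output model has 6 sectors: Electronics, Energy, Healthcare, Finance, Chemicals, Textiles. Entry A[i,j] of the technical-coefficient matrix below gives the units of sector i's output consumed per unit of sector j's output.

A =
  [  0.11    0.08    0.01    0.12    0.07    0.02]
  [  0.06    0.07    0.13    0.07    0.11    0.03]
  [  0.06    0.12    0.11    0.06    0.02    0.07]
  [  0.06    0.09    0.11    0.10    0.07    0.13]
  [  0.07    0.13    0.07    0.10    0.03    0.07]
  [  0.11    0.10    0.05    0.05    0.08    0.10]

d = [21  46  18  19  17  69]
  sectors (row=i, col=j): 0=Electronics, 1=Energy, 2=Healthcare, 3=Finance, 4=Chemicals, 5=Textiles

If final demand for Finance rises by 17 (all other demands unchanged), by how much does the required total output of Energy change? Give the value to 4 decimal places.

2.4448

Form M = I − A:
  [  0.89   -0.08   -0.01   -0.12   -0.07   -0.02]
  [ -0.06    0.93   -0.13   -0.07   -0.11   -0.03]
  [ -0.06   -0.12    0.89   -0.06   -0.02   -0.07]
  [ -0.06   -0.09   -0.11    0.90   -0.07   -0.13]
  [ -0.07   -0.13   -0.07   -0.10    0.97   -0.07]
  [ -0.11   -0.10   -0.05   -0.05   -0.08    0.90]
Leontief inverse L = M⁻¹:
  [  1.1706    0.1538    0.0730    0.1907    0.1233    0.0740]
  [  0.1258    1.1592    0.2064    0.1438    0.1627    0.0909]
  [  0.1231    0.1994    1.1827    0.1261    0.0753    0.1254]
  [  0.1430    0.1945    0.1991    1.1855    0.1391    0.2072]
  [  0.1382    0.2145    0.1476    0.1736    1.0917    0.1317]
  [  0.1841    0.1885    0.1217    0.1276    0.1421    1.1604]
Total output x = L · d:
  x_0 = 1.1706·21 + 0.1538·46 + 0.0730·18 + 0.1907·19 + 0.1233·17 + 0.0740·69 = 43.7918
  x_1 = 0.1258·21 + 1.1592·46 + 0.2064·18 + 0.1438·19 + 0.1627·17 + 0.0909·69 = 71.4482
  x_2 = 0.1231·21 + 0.1994·46 + 1.1827·18 + 0.1261·19 + 0.0753·17 + 0.1254·69 = 45.3783
  x_3 = 0.1430·21 + 0.1945·46 + 0.1991·18 + 1.1855·19 + 0.1391·17 + 0.2072·69 = 54.7205
  x_4 = 0.1382·21 + 0.2145·46 + 0.1476·18 + 0.1736·19 + 1.0917·17 + 0.1317·69 = 46.3681
  x_5 = 0.1841·21 + 0.1885·46 + 0.1217·18 + 0.1276·19 + 0.1421·17 + 1.1604·69 = 99.6403
Δx_1 = L[1,3] · Δd_3 = 0.1438 · 17 = 2.4448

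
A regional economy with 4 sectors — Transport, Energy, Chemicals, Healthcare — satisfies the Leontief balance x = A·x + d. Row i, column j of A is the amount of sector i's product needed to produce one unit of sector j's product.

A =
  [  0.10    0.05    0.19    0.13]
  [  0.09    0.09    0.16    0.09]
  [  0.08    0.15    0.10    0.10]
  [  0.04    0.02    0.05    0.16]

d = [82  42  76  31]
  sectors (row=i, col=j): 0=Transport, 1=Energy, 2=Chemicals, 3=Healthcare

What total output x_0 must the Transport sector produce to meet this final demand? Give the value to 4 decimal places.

Form M = I − A:
  [  0.90   -0.05   -0.19   -0.13]
  [ -0.09    0.91   -0.16   -0.09]
  [ -0.08   -0.15    0.90   -0.10]
  [ -0.04   -0.02   -0.05    0.84]
Leontief inverse L = M⁻¹:
  [  1.1571    0.1142    0.2770    0.2243]
  [  0.1446    1.1511    0.2449    0.1749]
  [  0.1344    0.2070    1.1865    0.1842]
  [  0.0665    0.0452    0.0896    1.2163]
Total output x = L · d:
  x_0 = 1.1571·82 + 0.1142·42 + 0.2770·76 + 0.2243·31 = 127.6874
  x_1 = 0.1446·82 + 1.1511·42 + 0.2449·76 + 0.1749·31 = 84.2373
  x_2 = 0.1344·82 + 0.2070·42 + 1.1865·76 + 0.1842·31 = 115.5975
  x_3 = 0.0665·82 + 0.0452·42 + 0.0896·76 + 1.2163·31 = 51.8716

127.6874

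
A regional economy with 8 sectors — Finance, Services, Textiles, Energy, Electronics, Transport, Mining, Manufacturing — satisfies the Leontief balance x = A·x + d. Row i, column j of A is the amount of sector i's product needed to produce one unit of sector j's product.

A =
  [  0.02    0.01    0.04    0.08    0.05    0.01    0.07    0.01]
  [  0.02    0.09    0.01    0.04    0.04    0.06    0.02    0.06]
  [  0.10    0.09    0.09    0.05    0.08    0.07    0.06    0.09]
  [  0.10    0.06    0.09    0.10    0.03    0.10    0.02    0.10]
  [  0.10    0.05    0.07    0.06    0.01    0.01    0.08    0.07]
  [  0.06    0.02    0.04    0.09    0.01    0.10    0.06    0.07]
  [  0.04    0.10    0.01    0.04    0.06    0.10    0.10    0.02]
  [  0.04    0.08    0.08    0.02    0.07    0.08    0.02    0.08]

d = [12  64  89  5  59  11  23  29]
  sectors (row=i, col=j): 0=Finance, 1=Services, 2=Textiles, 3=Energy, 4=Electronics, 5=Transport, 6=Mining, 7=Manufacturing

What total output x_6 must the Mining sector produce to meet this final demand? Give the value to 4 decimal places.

51.1296

Form M = I − A:
  [  0.98   -0.01   -0.04   -0.08   -0.05   -0.01   -0.07   -0.01]
  [ -0.02    0.91   -0.01   -0.04   -0.04   -0.06   -0.02   -0.06]
  [ -0.10   -0.09    0.91   -0.05   -0.08   -0.07   -0.06   -0.09]
  [ -0.10   -0.06   -0.09    0.90   -0.03   -0.10   -0.02   -0.10]
  [ -0.10   -0.05   -0.07   -0.06    0.99   -0.01   -0.08   -0.07]
  [ -0.06   -0.02   -0.04   -0.09   -0.01    0.90   -0.06   -0.07]
  [ -0.04   -0.10   -0.01   -0.04   -0.06   -0.10    0.90   -0.02]
  [ -0.04   -0.08   -0.08   -0.02   -0.07   -0.08   -0.02    0.92]
Leontief inverse L = M⁻¹:
  [  1.0571    0.0466    0.0714    0.1154    0.0744    0.0494    0.1015    0.0457]
  [  0.0540    1.1286    0.0412    0.0762    0.0650    0.1025    0.0486    0.1003]
  [  0.1667    0.1614    1.1517    0.1182    0.1318    0.1446    0.1209    0.1615]
  [  0.1669    0.1260    0.1545    1.1703    0.0801    0.1769    0.0749    0.1735]
  [  0.1459    0.1033    0.1138    0.1086    1.0507    0.0655    0.1241    0.1189]
  [  0.1102    0.0697    0.0867    0.1445    0.0466    1.1628    0.1035    0.1242]
  [  0.0863    0.1525    0.0475    0.0918    0.0932    0.1597    1.1469    0.0697]
  [  0.0913    0.1342    0.1274    0.0702    0.1081    0.1371    0.0642    1.1368]
Total output x = L · d:
  x_0 = 1.0571·12 + 0.0466·64 + 0.0714·89 + 0.1154·5 + 0.0744·59 + 0.0494·11 + 0.1015·23 + 0.0457·29 = 31.1969
  x_1 = 0.0540·12 + 1.1286·64 + 0.0412·89 + 0.0762·5 + 0.0650·59 + 0.1025·11 + 0.0486·23 + 0.1003·29 = 85.9138
  x_2 = 0.1667·12 + 0.1614·64 + 1.1517·89 + 0.1182·5 + 0.1318·59 + 0.1446·11 + 0.1209·23 + 0.1615·29 = 132.2566
  x_3 = 0.1669·12 + 0.1260·64 + 0.1545·89 + 1.1703·5 + 0.0801·59 + 0.1769·11 + 0.0749·23 + 0.1735·29 = 43.0957
  x_4 = 0.1459·12 + 0.1033·64 + 0.1138·89 + 0.1086·5 + 1.0507·59 + 0.0655·11 + 0.1241·23 + 0.1189·29 = 88.0467
  x_5 = 0.1102·12 + 0.0697·64 + 0.0867·89 + 0.1445·5 + 0.0466·59 + 1.1628·11 + 0.1035·23 + 0.1242·29 = 35.7406
  x_6 = 0.0863·12 + 0.1525·64 + 0.0475·89 + 0.0918·5 + 0.0932·59 + 0.1597·11 + 1.1469·23 + 0.0697·29 = 51.1296
  x_7 = 0.0913·12 + 0.1342·64 + 0.1274·89 + 0.0702·5 + 0.1081·59 + 0.1371·11 + 0.0642·23 + 1.1368·29 = 63.7049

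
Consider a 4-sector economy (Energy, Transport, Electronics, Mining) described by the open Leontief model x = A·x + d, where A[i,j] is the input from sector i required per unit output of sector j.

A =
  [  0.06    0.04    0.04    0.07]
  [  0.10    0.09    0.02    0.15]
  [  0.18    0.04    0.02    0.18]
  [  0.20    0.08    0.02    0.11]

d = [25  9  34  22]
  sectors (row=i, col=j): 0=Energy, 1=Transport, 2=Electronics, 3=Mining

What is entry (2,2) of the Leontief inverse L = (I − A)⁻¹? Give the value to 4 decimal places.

L[2,2] = 1.0375

Form M = I − A:
  [  0.94   -0.04   -0.04   -0.07]
  [ -0.10    0.91   -0.02   -0.15]
  [ -0.18   -0.04    0.98   -0.18]
  [ -0.20   -0.08   -0.02    0.89]
Leontief inverse L = M⁻¹:
  [  1.1021    0.0599    0.0484    0.1066]
  [  0.1711    1.1264    0.0343    0.2102]
  [  0.2588    0.0784    1.0375    0.2434]
  [  0.2689    0.1165    0.0373    1.1719]
Total output x = L · d:
  x_0 = 1.1021·25 + 0.0599·9 + 0.0484·34 + 0.1066·22 = 32.0828
  x_1 = 0.1711·25 + 1.1264·9 + 0.0343·34 + 0.2102·22 = 20.2058
  x_2 = 0.2588·25 + 0.0784·9 + 1.0375·34 + 0.2434·22 = 47.8067
  x_3 = 0.2689·25 + 0.1165·9 + 0.0373·34 + 1.1719·22 = 34.8193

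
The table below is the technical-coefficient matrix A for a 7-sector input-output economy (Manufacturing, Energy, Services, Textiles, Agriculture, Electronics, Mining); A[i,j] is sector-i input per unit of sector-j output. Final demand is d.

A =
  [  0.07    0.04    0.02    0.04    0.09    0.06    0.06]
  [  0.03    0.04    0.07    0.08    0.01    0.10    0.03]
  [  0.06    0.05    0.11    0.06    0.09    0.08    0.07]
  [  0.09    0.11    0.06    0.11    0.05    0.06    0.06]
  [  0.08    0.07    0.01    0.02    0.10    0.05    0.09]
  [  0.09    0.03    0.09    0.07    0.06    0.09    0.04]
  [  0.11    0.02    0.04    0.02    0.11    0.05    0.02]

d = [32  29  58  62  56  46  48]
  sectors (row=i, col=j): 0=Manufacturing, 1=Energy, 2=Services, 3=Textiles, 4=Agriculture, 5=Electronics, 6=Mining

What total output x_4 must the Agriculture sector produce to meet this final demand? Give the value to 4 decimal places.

88.6805

Form M = I − A:
  [  0.93   -0.04   -0.02   -0.04   -0.09   -0.06   -0.06]
  [ -0.03    0.96   -0.07   -0.08   -0.01   -0.10   -0.03]
  [ -0.06   -0.05    0.89   -0.06   -0.09   -0.08   -0.07]
  [ -0.09   -0.11   -0.06    0.89   -0.05   -0.06   -0.06]
  [ -0.08   -0.07   -0.01   -0.02    0.90   -0.05   -0.09]
  [ -0.09   -0.03   -0.09   -0.07   -0.06    0.91   -0.04]
  [ -0.11   -0.02   -0.04   -0.02   -0.11   -0.05    0.98]
Leontief inverse L = M⁻¹:
  [  1.1219    0.0735    0.0525    0.0741    0.1411    0.1046    0.0965]
  [  0.0806    1.0750    0.1131    0.1222    0.0559    0.1481    0.0646]
  [  0.1312    0.0976    1.1636    0.1108    0.1612    0.1445    0.1216]
  [  0.1611    0.1613    0.1143    1.1682    0.1162    0.1279    0.1104]
  [  0.1356    0.1042    0.0436    0.0550    1.1555    0.0984    0.1281]
  [  0.1549    0.0740    0.1387    0.1181    0.1240    1.1488    0.0872]
  [  0.1593    0.0529    0.0700    0.0514    0.1620    0.0929    1.0586]
Total output x = L · d:
  x_0 = 1.1219·32 + 0.0735·29 + 0.0525·58 + 0.0741·62 + 0.1411·56 + 0.1046·46 + 0.0965·48 = 63.0194
  x_1 = 0.0806·32 + 1.0750·29 + 0.1131·58 + 0.1222·62 + 0.0559·56 + 0.1481·46 + 0.0646·48 = 60.9288
  x_2 = 0.1312·32 + 0.0976·29 + 1.1636·58 + 0.1108·62 + 0.1612·56 + 0.1445·46 + 0.1216·48 = 102.9003
  x_3 = 0.1611·32 + 0.1613·29 + 0.1143·58 + 1.1682·62 + 0.1162·56 + 0.1279·46 + 0.1104·48 = 106.5738
  x_4 = 0.1356·32 + 0.1042·29 + 0.0436·58 + 0.0550·62 + 1.1555·56 + 0.0984·46 + 0.1281·48 = 88.6805
  x_5 = 0.1549·32 + 0.0740·29 + 0.1387·58 + 0.1181·62 + 0.1240·56 + 1.1488·46 + 0.0872·48 = 86.4429
  x_6 = 0.1593·32 + 0.0529·29 + 0.0700·58 + 0.0514·62 + 0.1620·56 + 0.0929·46 + 1.0586·48 = 78.0359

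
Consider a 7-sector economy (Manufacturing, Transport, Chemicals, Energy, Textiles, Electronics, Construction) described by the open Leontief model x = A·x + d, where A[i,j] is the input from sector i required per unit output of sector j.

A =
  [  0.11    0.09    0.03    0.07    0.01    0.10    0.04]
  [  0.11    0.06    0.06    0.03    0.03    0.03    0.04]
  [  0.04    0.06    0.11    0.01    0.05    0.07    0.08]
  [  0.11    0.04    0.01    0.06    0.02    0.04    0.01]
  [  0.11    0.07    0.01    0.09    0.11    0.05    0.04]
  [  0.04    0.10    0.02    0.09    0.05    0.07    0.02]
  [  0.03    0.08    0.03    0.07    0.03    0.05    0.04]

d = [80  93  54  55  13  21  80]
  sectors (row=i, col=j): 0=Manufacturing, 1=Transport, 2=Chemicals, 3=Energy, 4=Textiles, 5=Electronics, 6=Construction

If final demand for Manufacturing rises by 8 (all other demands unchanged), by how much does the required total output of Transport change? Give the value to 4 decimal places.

1.2777

Form M = I − A:
  [  0.89   -0.09   -0.03   -0.07   -0.01   -0.10   -0.04]
  [ -0.11    0.94   -0.06   -0.03   -0.03   -0.03   -0.04]
  [ -0.04   -0.06    0.89   -0.01   -0.05   -0.07   -0.08]
  [ -0.11   -0.04   -0.01    0.94   -0.02   -0.04   -0.01]
  [ -0.11   -0.07   -0.01   -0.09    0.89   -0.05   -0.04]
  [ -0.04   -0.10   -0.02   -0.09   -0.05    0.93   -0.02]
  [ -0.03   -0.08   -0.03   -0.07   -0.03   -0.05    0.96]
Leontief inverse L = M⁻¹:
  [  1.1710    0.1441    0.0563    0.1144    0.0341    0.1451    0.0651]
  [  0.1597    1.1038    0.0848    0.0642    0.0512    0.0681    0.0639]
  [  0.0896    0.1107    1.1417    0.0488    0.0799    0.1114    0.1096]
  [  0.1535    0.0751    0.0253    1.0900    0.0350    0.0710    0.0259]
  [  0.1826    0.1268    0.0336    0.1417    1.1427    0.0974    0.0668]
  [  0.0957    0.1439    0.0414    0.1282    0.0746    1.1050    0.0409]
  [  0.0746    0.1169    0.0496    0.1010    0.0500    0.0795    1.0586]
Total output x = L · d:
  x_0 = 1.1710·80 + 0.1441·93 + 0.0563·54 + 0.1144·55 + 0.0341·13 + 0.1451·21 + 0.0651·80 = 125.1128
  x_1 = 0.1597·80 + 1.1038·93 + 0.0848·54 + 0.0642·55 + 0.0512·13 + 0.0681·21 + 0.0639·80 = 130.7459
  x_2 = 0.0896·80 + 0.1107·93 + 1.1417·54 + 0.0488·55 + 0.0799·13 + 0.1114·21 + 0.1096·80 = 93.9521
  x_3 = 0.1535·80 + 0.0751·93 + 0.0253·54 + 1.0900·55 + 0.0350·13 + 0.0710·21 + 0.0259·80 = 84.6045
  x_4 = 0.1826·80 + 0.1268·93 + 0.0336·54 + 0.1417·55 + 1.1427·13 + 0.0974·21 + 0.0668·80 = 58.2472
  x_5 = 0.0957·80 + 0.1439·93 + 0.0414·54 + 0.1282·55 + 0.0746·13 + 1.1050·21 + 0.0409·80 = 57.7703
  x_6 = 0.0746·80 + 0.1169·93 + 0.0496·54 + 0.1010·55 + 0.0500·13 + 0.0795·21 + 1.0586·80 = 112.0728
Δx_1 = L[1,0] · Δd_0 = 0.1597 · 8 = 1.2777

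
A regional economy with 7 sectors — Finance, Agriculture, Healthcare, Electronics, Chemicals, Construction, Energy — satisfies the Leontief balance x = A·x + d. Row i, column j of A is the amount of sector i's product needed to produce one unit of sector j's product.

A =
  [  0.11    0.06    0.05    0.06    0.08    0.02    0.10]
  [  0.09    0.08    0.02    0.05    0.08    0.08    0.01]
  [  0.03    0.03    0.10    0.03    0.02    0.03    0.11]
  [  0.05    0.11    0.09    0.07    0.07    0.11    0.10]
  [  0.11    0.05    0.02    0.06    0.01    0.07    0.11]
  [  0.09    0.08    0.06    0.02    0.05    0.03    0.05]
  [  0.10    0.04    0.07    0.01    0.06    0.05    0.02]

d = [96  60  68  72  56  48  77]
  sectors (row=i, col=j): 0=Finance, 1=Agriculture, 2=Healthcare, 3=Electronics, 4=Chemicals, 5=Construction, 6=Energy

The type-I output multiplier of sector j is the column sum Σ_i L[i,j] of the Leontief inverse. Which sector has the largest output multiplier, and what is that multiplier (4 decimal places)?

Finance (2.0273)

Form M = I − A:
  [  0.89   -0.06   -0.05   -0.06   -0.08   -0.02   -0.10]
  [ -0.09    0.92   -0.02   -0.05   -0.08   -0.08   -0.01]
  [ -0.03   -0.03    0.90   -0.03   -0.02   -0.03   -0.11]
  [ -0.05   -0.11   -0.09    0.93   -0.07   -0.11   -0.10]
  [ -0.11   -0.05   -0.02   -0.06    0.99   -0.07   -0.11]
  [ -0.09   -0.08   -0.06   -0.02   -0.05    0.97   -0.05]
  [ -0.10   -0.04   -0.07   -0.01   -0.06   -0.05    0.98]
Leontief inverse L = M⁻¹:
  [  1.1838    0.1115    0.0975    0.0968    0.1265    0.0650    0.1603]
  [  0.1547    1.1285    0.0575    0.0835    0.1205    0.1194    0.0619]
  [  0.0766    0.0626    1.1386    0.0511    0.0499    0.0591    0.1501]
  [  0.1364    0.1753    0.1496    1.1118    0.1254    0.1657    0.1685]
  [  0.1765    0.0982    0.0641    0.0909    1.0552    0.1084    0.1594]
  [  0.1471    0.1199    0.0960    0.0485    0.0865    1.0635    0.0959]
  [  0.1523    0.0758    0.1040    0.0363    0.0917    0.0783    1.0664]
Total output x = L · d:
  x_0 = 1.1838·96 + 0.1115·60 + 0.0975·68 + 0.0968·72 + 0.1265·56 + 0.0650·48 + 0.1603·77 = 156.4757
  x_1 = 0.1547·96 + 1.1285·60 + 0.0575·68 + 0.0835·72 + 0.1205·56 + 0.1194·48 + 0.0619·77 = 109.7299
  x_2 = 0.0766·96 + 0.0626·60 + 1.1386·68 + 0.0511·72 + 0.0499·56 + 0.0591·48 + 0.1501·77 = 109.4093
  x_3 = 0.1364·96 + 0.1753·60 + 0.1496·68 + 1.1118·72 + 0.1254·56 + 0.1657·48 + 0.1685·77 = 141.7795
  x_4 = 0.1765·96 + 0.0982·60 + 0.0641·68 + 0.0909·72 + 1.0552·56 + 0.1084·48 + 0.1594·77 = 110.3038
  x_5 = 0.1471·96 + 0.1199·60 + 0.0960·68 + 0.0485·72 + 0.0865·56 + 1.0635·48 + 0.0959·77 = 94.6077
  x_6 = 0.1523·96 + 0.0758·60 + 0.1040·68 + 0.0363·72 + 0.0917·56 + 0.0783·48 + 1.0664·77 = 119.8590
Output multipliers (column sums of L):
  Finance: 2.0273
  Agriculture: 1.7717
  Healthcare: 1.7073
  Electronics: 1.5189
  Chemicals: 1.6557
  Construction: 1.6594
  Energy: 1.8625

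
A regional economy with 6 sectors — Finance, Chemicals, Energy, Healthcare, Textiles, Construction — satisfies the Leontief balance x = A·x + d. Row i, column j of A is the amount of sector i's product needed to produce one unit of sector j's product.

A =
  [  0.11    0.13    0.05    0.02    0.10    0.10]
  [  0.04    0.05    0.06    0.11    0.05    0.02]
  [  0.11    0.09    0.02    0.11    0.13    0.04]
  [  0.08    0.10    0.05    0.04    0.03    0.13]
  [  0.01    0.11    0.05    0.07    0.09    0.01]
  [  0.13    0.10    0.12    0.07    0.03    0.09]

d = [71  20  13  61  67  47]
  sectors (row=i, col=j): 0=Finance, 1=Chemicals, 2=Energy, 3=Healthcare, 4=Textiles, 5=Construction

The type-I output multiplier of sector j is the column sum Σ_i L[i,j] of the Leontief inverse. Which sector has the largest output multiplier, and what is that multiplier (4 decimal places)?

Chemicals (2.0230)

Form M = I − A:
  [  0.89   -0.13   -0.05   -0.02   -0.10   -0.10]
  [ -0.04    0.95   -0.06   -0.11   -0.05   -0.02]
  [ -0.11   -0.09    0.98   -0.11   -0.13   -0.04]
  [ -0.08   -0.10   -0.05    0.96   -0.03   -0.13]
  [ -0.01   -0.11   -0.05   -0.07    0.91   -0.01]
  [ -0.13   -0.10   -0.12   -0.07   -0.03    0.91]
Leontief inverse L = M⁻¹:
  [  1.1779    0.2150    0.1046    0.0842    0.1640    0.1526]
  [  0.0842    1.1053    0.0915    0.1498    0.0900    0.0600]
  [  0.1712    0.1744    1.0697    0.1669    0.1899    0.0956]
  [  0.1461    0.1734    0.1004    1.0953    0.0820    0.1817]
  [  0.0461    0.1610    0.0807    0.1140    1.1294    0.0408]
  [  0.2129    0.1938    0.1764    0.1385    0.1019    1.1552]
Total output x = L · d:
  x_0 = 1.1779·71 + 0.2150·20 + 0.1046·13 + 0.0842·61 + 0.1640·67 + 0.1526·47 = 112.5908
  x_1 = 0.0842·71 + 1.1053·20 + 0.0915·13 + 0.1498·61 + 0.0900·67 + 0.0600·47 = 47.2643
  x_2 = 0.1712·71 + 0.1744·20 + 1.0697·13 + 0.1669·61 + 0.1899·67 + 0.0956·47 = 56.9427
  x_3 = 0.1461·71 + 0.1734·20 + 0.1004·13 + 1.0953·61 + 0.0820·67 + 0.1817·47 = 95.9945
  x_4 = 0.0461·71 + 0.1610·20 + 0.0807·13 + 0.1140·61 + 1.1294·67 + 0.0408·47 = 92.0882
  x_5 = 0.2129·71 + 0.1938·20 + 0.1764·13 + 0.1385·61 + 0.1019·67 + 1.1552·47 = 90.8556
Output multipliers (column sums of L):
  Finance: 1.8384
  Chemicals: 2.0230
  Energy: 1.6234
  Healthcare: 1.7488
  Textiles: 1.7572
  Construction: 1.6859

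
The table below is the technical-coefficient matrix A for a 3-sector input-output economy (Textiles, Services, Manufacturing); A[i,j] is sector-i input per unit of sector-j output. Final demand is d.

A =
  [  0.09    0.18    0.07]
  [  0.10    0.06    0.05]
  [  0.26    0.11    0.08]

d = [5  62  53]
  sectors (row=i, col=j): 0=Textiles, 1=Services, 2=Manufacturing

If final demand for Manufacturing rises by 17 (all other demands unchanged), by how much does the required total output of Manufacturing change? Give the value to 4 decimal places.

19.1037

Form M = I − A:
  [  0.91   -0.18   -0.07]
  [ -0.10    0.94   -0.05]
  [ -0.26   -0.11    0.92]
Leontief inverse L = M⁻¹:
  [  1.1531    0.2326    0.1004]
  [  0.1409    1.0991    0.0705]
  [  0.3427    0.1971    1.1237]
Total output x = L · d:
  x_0 = 1.1531·5 + 0.2326·62 + 0.1004·53 = 25.5044
  x_1 = 0.1409·5 + 1.0991·62 + 0.0705·53 = 72.5800
  x_2 = 0.3427·5 + 0.1971·62 + 1.1237·53 = 73.4945
Δx_2 = L[2,2] · Δd_2 = 1.1237 · 17 = 19.1037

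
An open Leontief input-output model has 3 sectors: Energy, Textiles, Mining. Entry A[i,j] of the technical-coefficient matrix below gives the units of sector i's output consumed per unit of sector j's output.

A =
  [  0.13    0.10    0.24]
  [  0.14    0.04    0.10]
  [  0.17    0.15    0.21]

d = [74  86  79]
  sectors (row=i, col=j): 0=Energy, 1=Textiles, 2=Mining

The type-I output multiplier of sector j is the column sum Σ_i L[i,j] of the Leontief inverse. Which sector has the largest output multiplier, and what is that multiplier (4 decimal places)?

Form M = I − A:
  [  0.87   -0.10   -0.24]
  [ -0.14    0.96   -0.10]
  [ -0.17   -0.15    0.79]
Leontief inverse L = M⁻¹:
  [  1.2604    0.1950    0.4076]
  [  0.2163    1.0962    0.2045]
  [  0.3123    0.2501    1.3924]
Total output x = L · d:
  x_0 = 1.2604·74 + 0.1950·86 + 0.4076·79 = 142.2425
  x_1 = 0.2163·74 + 1.0962·86 + 0.2045·79 = 126.4328
  x_2 = 0.3123·74 + 0.2501·86 + 1.3924·79 = 154.6154
Output multipliers (column sums of L):
  Energy: 1.7891
  Textiles: 1.5412
  Mining: 2.0044

Mining (2.0044)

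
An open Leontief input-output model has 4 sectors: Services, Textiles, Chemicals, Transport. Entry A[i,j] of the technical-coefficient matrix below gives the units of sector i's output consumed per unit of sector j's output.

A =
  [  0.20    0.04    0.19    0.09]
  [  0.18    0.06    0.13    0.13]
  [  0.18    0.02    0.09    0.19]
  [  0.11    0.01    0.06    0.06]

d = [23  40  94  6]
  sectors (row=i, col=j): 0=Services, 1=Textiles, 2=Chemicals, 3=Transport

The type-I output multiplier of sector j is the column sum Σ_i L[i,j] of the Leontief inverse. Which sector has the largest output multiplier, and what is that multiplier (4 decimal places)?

Services (2.1892)

Form M = I − A:
  [  0.80   -0.04   -0.19   -0.09]
  [ -0.18    0.94   -0.13   -0.13]
  [ -0.18   -0.02    0.91   -0.19]
  [ -0.11   -0.01   -0.06    0.94]
Leontief inverse L = M⁻¹:
  [  1.3618    0.0666    0.3072    0.2017]
  [  0.3296    1.0854    0.2390    0.2300]
  [  0.3148    0.0416    1.1888    0.2762]
  [  0.1830    0.0220    0.1144    1.1075]
Total output x = L · d:
  x_0 = 1.3618·23 + 0.0666·40 + 0.3072·94 + 0.2017·6 = 64.0702
  x_1 = 0.3296·23 + 1.0854·40 + 0.2390·94 + 0.2300·6 = 74.8465
  x_2 = 0.3148·23 + 0.0416·40 + 1.1888·94 + 0.2762·6 = 122.3093
  x_3 = 0.1830·23 + 0.0220·40 + 0.1144·94 + 1.1075·6 = 22.4838
Output multipliers (column sums of L):
  Services: 2.1892
  Textiles: 1.2156
  Chemicals: 1.8494
  Transport: 1.8154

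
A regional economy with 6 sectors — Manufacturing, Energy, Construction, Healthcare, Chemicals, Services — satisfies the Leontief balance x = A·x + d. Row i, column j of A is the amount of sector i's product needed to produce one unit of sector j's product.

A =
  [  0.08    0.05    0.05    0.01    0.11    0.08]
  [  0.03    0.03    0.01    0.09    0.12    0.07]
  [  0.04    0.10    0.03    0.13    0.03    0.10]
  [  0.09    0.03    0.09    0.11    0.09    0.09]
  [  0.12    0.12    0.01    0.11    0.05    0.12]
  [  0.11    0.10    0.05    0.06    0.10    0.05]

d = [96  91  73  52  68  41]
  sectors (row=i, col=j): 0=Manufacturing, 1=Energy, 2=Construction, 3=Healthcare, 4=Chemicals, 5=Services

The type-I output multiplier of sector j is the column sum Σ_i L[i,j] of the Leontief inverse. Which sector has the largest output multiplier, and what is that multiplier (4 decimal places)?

Form M = I − A:
  [  0.92   -0.05   -0.05   -0.01   -0.11   -0.08]
  [ -0.03    0.97   -0.01   -0.09   -0.12   -0.07]
  [ -0.04   -0.10    0.97   -0.13   -0.03   -0.10]
  [ -0.09   -0.03   -0.09    0.89   -0.09   -0.09]
  [ -0.12   -0.12   -0.01   -0.11    0.95   -0.12]
  [ -0.11   -0.10   -0.05   -0.06   -0.10    0.95]
Leontief inverse L = M⁻¹:
  [  1.1383    0.1034    0.0746    0.0642    0.1679    0.1386]
  [  0.0890    1.0786    0.0376    0.1457    0.1749    0.1268]
  [  0.1029    0.1504    1.0653    0.1954    0.1002    0.1631]
  [  0.1665    0.0965    0.1300    1.1860    0.1656    0.1681]
  [  0.1979    0.1821    0.0508    0.1820    1.1381    0.1964]
  [  0.1779    0.1587    0.0822    0.1271    0.1734    1.1219]
Total output x = L · d:
  x_0 = 1.1383·96 + 0.1034·91 + 0.0746·73 + 0.0642·52 + 0.1679·68 + 0.1386·41 = 144.5762
  x_1 = 0.0890·96 + 1.0786·91 + 0.0376·73 + 0.1457·52 + 0.1749·68 + 0.1268·41 = 134.1147
  x_2 = 0.1029·96 + 0.1504·91 + 1.0653·73 + 0.1954·52 + 0.1002·68 + 0.1631·41 = 124.9930
  x_3 = 0.1665·96 + 0.0965·91 + 0.1300·73 + 1.1860·52 + 0.1656·68 + 0.1681·41 = 114.0834
  x_4 = 0.1979·96 + 0.1821·91 + 0.0508·73 + 0.1820·52 + 1.1381·68 + 0.1964·41 = 134.1820
  x_5 = 0.1779·96 + 0.1587·91 + 0.0822·73 + 0.1271·52 + 0.1734·68 + 1.1219·41 = 101.9239
Output multipliers (column sums of L):
  Manufacturing: 1.8726
  Energy: 1.7697
  Construction: 1.4405
  Healthcare: 1.9004
  Chemicals: 1.9201
  Services: 1.9149

Chemicals (1.9201)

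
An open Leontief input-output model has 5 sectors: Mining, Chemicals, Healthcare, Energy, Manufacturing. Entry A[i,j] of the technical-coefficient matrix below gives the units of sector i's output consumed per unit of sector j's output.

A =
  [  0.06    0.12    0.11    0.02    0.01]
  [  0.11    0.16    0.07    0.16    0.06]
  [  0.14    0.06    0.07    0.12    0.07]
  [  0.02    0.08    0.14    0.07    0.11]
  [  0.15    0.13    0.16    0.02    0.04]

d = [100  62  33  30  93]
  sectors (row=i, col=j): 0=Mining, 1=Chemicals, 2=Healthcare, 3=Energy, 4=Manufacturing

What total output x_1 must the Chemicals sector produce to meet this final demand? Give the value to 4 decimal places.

123.9444

Form M = I − A:
  [  0.94   -0.12   -0.11   -0.02   -0.01]
  [ -0.11    0.84   -0.07   -0.16   -0.06]
  [ -0.14   -0.06    0.93   -0.12   -0.07]
  [ -0.02   -0.08   -0.14    0.93   -0.11]
  [ -0.15   -0.13   -0.16   -0.02    0.96]
Leontief inverse L = M⁻¹:
  [  1.1190    0.1860    0.1658    0.0784    0.0444]
  [  0.2007    1.2747    0.1784    0.2493    0.1233]
  [  0.2126    0.1486    1.1591    0.1822    0.1169]
  [  0.1017    0.1632    0.2227    1.1377    0.1579]
  [  0.2396    0.2299    0.2479    0.1001    1.0881]
Total output x = L · d:
  x_0 = 1.1190·100 + 0.1860·62 + 0.1658·33 + 0.0784·30 + 0.0444·93 = 135.3879
  x_1 = 0.2007·100 + 1.2747·62 + 0.1784·33 + 0.2493·30 + 0.1233·93 = 123.9444
  x_2 = 0.2126·100 + 0.1486·62 + 1.1591·33 + 0.1822·30 + 0.1169·93 = 85.0596
  x_3 = 0.1017·100 + 0.1632·62 + 0.2227·33 + 1.1377·30 + 0.1579·93 = 76.4471
  x_4 = 0.2396·100 + 0.2299·62 + 0.2479·33 + 0.1001·30 + 1.0881·93 = 150.5828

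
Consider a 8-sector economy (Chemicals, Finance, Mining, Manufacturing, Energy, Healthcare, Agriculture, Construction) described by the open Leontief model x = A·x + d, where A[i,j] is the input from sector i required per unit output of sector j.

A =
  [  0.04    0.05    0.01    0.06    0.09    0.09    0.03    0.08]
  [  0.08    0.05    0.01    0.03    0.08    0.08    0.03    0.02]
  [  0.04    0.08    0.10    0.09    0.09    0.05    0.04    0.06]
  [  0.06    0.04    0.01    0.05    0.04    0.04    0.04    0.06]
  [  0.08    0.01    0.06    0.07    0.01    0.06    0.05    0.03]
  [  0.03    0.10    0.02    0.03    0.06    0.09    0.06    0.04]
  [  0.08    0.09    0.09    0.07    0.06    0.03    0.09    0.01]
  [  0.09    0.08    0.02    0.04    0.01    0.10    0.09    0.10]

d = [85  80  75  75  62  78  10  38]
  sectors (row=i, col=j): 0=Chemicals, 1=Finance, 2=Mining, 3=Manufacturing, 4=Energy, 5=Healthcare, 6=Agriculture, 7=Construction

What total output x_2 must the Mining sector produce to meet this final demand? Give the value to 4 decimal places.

138.8665

Form M = I − A:
  [  0.96   -0.05   -0.01   -0.06   -0.09   -0.09   -0.03   -0.08]
  [ -0.08    0.95   -0.01   -0.03   -0.08   -0.08   -0.03   -0.02]
  [ -0.04   -0.08    0.90   -0.09   -0.09   -0.05   -0.04   -0.06]
  [ -0.06   -0.04   -0.01    0.95   -0.04   -0.04   -0.04   -0.06]
  [ -0.08   -0.01   -0.06   -0.07    0.99   -0.06   -0.05   -0.03]
  [ -0.03   -0.10   -0.02   -0.03   -0.06    0.91   -0.06   -0.04]
  [ -0.08   -0.09   -0.09   -0.07   -0.06   -0.03    0.91   -0.01]
  [ -0.09   -0.08   -0.02   -0.04   -0.01   -0.10   -0.09    0.90]
Leontief inverse L = M⁻¹:
  [  1.0904    0.0986    0.0362    0.1000    0.1290    0.1470    0.0738    0.1199]
  [  0.1201    1.0895    0.0323    0.0646    0.1166    0.1277    0.0641    0.0516]
  [  0.1013    0.1387    1.1390    0.1441    0.1434    0.1155    0.0905    0.1085]
  [  0.0985    0.0774    0.0300    1.0813    0.0720    0.0829    0.0731    0.0915]
  [  0.1186    0.0536    0.0854    0.1069    1.0495    0.1050    0.0852    0.0652]
  [  0.0781    0.1481    0.0472    0.0682    0.1023    1.1434    0.1008    0.0733]
  [  0.1374    0.1461    0.1291    0.1229    0.1159    0.0898    1.1368    0.0527]
  [  0.1501    0.1449    0.0522    0.0881    0.0643    0.1695    0.1442    1.1483]
Total output x = L · d:
  x_0 = 1.0904·85 + 0.0986·80 + 0.0362·75 + 0.1000·75 + 0.1290·62 + 0.1470·78 + 0.0738·10 + 0.1199·38 = 135.5473
  x_1 = 0.1201·85 + 1.0895·80 + 0.0323·75 + 0.0646·75 + 0.1166·62 + 0.1277·78 + 0.0641·10 + 0.0516·38 = 124.4303
  x_2 = 0.1013·85 + 0.1387·80 + 1.1390·75 + 0.1441·75 + 0.1434·62 + 0.1155·78 + 0.0905·10 + 0.1085·38 = 138.8665
  x_3 = 0.0985·85 + 0.0774·80 + 0.0300·75 + 1.0813·75 + 0.0720·62 + 0.0829·78 + 0.0731·10 + 0.0915·38 = 113.0468
  x_4 = 0.1186·85 + 0.0536·80 + 0.0854·75 + 0.1069·75 + 1.0495·62 + 0.1050·78 + 0.0852·10 + 0.0652·38 = 105.3805
  x_5 = 0.0781·85 + 0.1481·80 + 0.0472·75 + 0.0682·75 + 0.1023·62 + 1.1434·78 + 0.1008·10 + 0.0733·38 = 126.4579
  x_6 = 0.1374·85 + 0.1461·80 + 0.1291·75 + 0.1229·75 + 0.1159·62 + 0.0898·78 + 1.1368·10 + 0.0527·38 = 69.8262
  x_7 = 0.1501·85 + 0.1449·80 + 0.0522·75 + 0.0881·75 + 0.0643·62 + 0.1695·78 + 0.1442·10 + 1.1483·38 = 97.1520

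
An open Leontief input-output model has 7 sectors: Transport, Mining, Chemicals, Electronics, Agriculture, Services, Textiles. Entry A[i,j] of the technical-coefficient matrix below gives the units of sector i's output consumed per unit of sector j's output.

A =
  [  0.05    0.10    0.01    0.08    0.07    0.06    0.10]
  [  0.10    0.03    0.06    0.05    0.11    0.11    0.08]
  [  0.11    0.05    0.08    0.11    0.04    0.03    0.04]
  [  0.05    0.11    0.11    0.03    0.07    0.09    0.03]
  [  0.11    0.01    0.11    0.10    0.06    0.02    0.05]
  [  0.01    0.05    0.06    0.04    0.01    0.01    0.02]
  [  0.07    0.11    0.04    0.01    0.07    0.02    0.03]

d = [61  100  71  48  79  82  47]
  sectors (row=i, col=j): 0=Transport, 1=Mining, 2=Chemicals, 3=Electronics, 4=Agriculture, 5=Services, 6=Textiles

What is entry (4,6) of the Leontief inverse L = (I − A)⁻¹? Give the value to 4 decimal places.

Form M = I − A:
  [  0.95   -0.10   -0.01   -0.08   -0.07   -0.06   -0.10]
  [ -0.10    0.97   -0.06   -0.05   -0.11   -0.11   -0.08]
  [ -0.11   -0.05    0.92   -0.11   -0.04   -0.03   -0.04]
  [ -0.05   -0.11   -0.11    0.97   -0.07   -0.09   -0.03]
  [ -0.11   -0.01   -0.11   -0.10    0.94   -0.02   -0.05]
  [ -0.01   -0.05   -0.06   -0.04   -0.01    0.99   -0.02]
  [ -0.07   -0.11   -0.04   -0.01   -0.07   -0.02    0.97]
Leontief inverse L = M⁻¹:
  [  1.1090    0.1546    0.0649    0.1253    0.1245    0.1031    0.1422]
  [  0.1643    1.0901    0.1207    0.1078    0.1640    0.1504    0.1267]
  [  0.1691    0.1087    1.1349    0.1618    0.0927    0.0750    0.0845]
  [  0.1146    0.1603    0.1681    1.0866    0.1223    0.1326    0.0746]
  [  0.1707    0.0689    0.1657    0.1544    1.1108    0.0614    0.0934]
  [  0.0385    0.0734    0.0856    0.0630    0.0336    1.0304    0.0385]
  [  0.1199    0.1474    0.0806    0.0516    0.1135    0.0546    1.0673]
Total output x = L · d:
  x_0 = 1.1090·61 + 0.1546·100 + 0.0649·71 + 0.1253·48 + 0.1245·79 + 0.1031·82 + 0.1422·47 = 118.7071
  x_1 = 0.1643·61 + 1.0901·100 + 0.1207·71 + 0.1078·48 + 0.1640·79 + 0.1504·82 + 0.1267·47 = 164.0304
  x_2 = 0.1691·61 + 0.1087·100 + 1.1349·71 + 0.1618·48 + 0.0927·79 + 0.0750·82 + 0.0845·47 = 126.9769
  x_3 = 0.1146·61 + 0.1603·100 + 0.1681·71 + 1.0866·48 + 0.1223·79 + 0.1326·82 + 0.0746·47 = 111.1491
  x_4 = 0.1707·61 + 0.0689·100 + 0.1657·71 + 0.1544·48 + 1.1108·79 + 0.0614·82 + 0.0934·47 = 133.6477
  x_5 = 0.0385·61 + 0.0734·100 + 0.0856·71 + 0.0630·48 + 0.0336·79 + 1.0304·82 + 0.0385·47 = 107.7445
  x_6 = 0.1199·61 + 0.1474·100 + 0.0806·71 + 0.0516·48 + 0.1135·79 + 0.0546·82 + 1.0673·47 = 93.8697

L[4,6] = 0.0934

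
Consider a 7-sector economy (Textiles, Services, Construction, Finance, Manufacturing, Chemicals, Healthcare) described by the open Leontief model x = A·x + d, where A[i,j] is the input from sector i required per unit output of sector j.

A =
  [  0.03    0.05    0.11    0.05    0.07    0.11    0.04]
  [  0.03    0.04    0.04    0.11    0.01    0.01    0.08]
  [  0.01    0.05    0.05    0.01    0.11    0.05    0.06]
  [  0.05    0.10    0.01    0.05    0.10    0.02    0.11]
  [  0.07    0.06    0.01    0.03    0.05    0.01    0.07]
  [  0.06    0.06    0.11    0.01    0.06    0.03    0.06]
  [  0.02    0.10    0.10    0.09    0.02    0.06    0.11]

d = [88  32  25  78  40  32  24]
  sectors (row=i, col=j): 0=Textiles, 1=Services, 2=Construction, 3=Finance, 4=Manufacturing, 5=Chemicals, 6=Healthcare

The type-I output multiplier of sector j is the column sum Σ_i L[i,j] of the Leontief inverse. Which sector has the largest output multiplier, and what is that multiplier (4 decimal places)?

Form M = I − A:
  [  0.97   -0.05   -0.11   -0.05   -0.07   -0.11   -0.04]
  [ -0.03    0.96   -0.04   -0.11   -0.01   -0.01   -0.08]
  [ -0.01   -0.05    0.95   -0.01   -0.11   -0.05   -0.06]
  [ -0.05   -0.10   -0.01    0.95   -0.10   -0.02   -0.11]
  [ -0.07   -0.06   -0.01   -0.03    0.95   -0.01   -0.07]
  [ -0.06   -0.06   -0.11   -0.01   -0.06    0.97   -0.06]
  [ -0.02   -0.10   -0.10   -0.09   -0.02   -0.06    0.89]
Leontief inverse L = M⁻¹:
  [  1.0587    0.0977    0.1548    0.0828    0.1164    0.1379    0.0955]
  [  0.0491    1.0806    0.0702    0.1422    0.0428    0.0316    0.1271]
  [  0.0321    0.0855    1.0805    0.0378    0.1388    0.0688    0.1022]
  [  0.0778    0.1500    0.0516    1.0955    0.1352    0.0475    0.1697]
  [  0.0883    0.0937    0.0414    0.0606    1.0756    0.0322    0.1094]
  [  0.0814    0.0996    0.1488    0.0417    0.0977    1.0573    0.1068]
  [  0.0483    0.1572    0.1490    0.1370    0.0674    0.0912    1.1783]
Total output x = L · d:
  x_0 = 1.0587·88 + 0.0977·32 + 0.1548·25 + 0.0828·78 + 0.1164·40 + 0.1379·32 + 0.0955·24 = 117.9825
  x_1 = 0.0491·88 + 1.0806·32 + 0.0702·25 + 0.1422·78 + 0.0428·40 + 0.0316·32 + 0.1271·24 = 57.5170
  x_2 = 0.0321·88 + 0.0855·32 + 1.0805·25 + 0.0378·78 + 0.1388·40 + 0.0688·32 + 0.1022·24 = 45.7264
  x_3 = 0.0778·88 + 0.1500·32 + 0.0516·25 + 1.0955·78 + 0.1352·40 + 0.0475·32 + 0.1697·24 = 109.3861
  x_4 = 0.0883·88 + 0.0937·32 + 0.0414·25 + 0.0606·78 + 1.0756·40 + 0.0322·32 + 0.1094·24 = 63.2168
  x_5 = 0.0814·88 + 0.0996·32 + 0.1488·25 + 0.0417·78 + 0.0977·40 + 1.0573·32 + 0.1068·24 = 57.6308
  x_6 = 0.0483·88 + 0.1572·32 + 0.1490·25 + 0.1370·78 + 0.0674·40 + 0.0912·32 + 1.1783·24 = 57.5853
Output multipliers (column sums of L):
  Textiles: 1.4358
  Services: 1.7643
  Construction: 1.6962
  Finance: 1.5976
  Manufacturing: 1.6740
  Chemicals: 1.4664
  Healthcare: 1.8890

Healthcare (1.8890)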